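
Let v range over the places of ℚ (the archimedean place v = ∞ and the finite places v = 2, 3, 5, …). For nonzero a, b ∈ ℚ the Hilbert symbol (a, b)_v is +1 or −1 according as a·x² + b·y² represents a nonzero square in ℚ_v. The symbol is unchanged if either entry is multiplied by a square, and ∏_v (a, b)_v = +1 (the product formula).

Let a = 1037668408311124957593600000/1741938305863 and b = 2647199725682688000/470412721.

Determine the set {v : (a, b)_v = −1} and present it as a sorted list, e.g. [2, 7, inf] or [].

(a, b) ≡ (33495, 5) mod (ℚ^×)²; places V = {2, 3, 5, 7, 11, 23, 29, 41, ∞}.
(a,b)_3: α=9, u≡2; β=8, v≡2 (mod 3); (2|3)=-1, (2|3)=-1; sign (−1)^0·-1^8·-1^9 = -1.
(a,b)_23: α=-6, u≡20; β=-4, v≡15 (mod 23); (20|23)=-1, (15|23)=-1; sign (−1)^0·-1^-4·-1^-6 = +1.
(a,b)_41: α=-2, u≡33; β=-2, v≡18 (mod 41); (33|41)=+1, (18|41)=+1; sign (−1)^0·+1^-2·+1^-2 = +1.
(a,b)_2: α=32, β=18; u≡7, v≡5 (mod 8); ε(u)ε(v)=1·0, αω(v)=32·1, βω(u)=18·0; sum ≡ 0  ⇒  +1.
(a,b)_5: α=5, u≡4; β=3, v≡4 (mod 5); (4|5)=+1, (4|5)=+1; sign (−1)^0·+1^3·+1^5 = +1.
(a,b)_11: α=5, u≡4; β=4, v≡4 (mod 11); (4|11)=+1, (4|11)=+1; sign (−1)^0·+1^4·+1^5 = +1.
(a,b)_7: α=-1, u≡4; β=0, v≡3 (mod 7); (4|7)=+1, (3|7)=-1; sign (−1)^0·+1^0·-1^-1 = -1.
(a,b)_29: α=3, u≡22; β=2, v≡13 (mod 29); (22|29)=+1, (13|29)=+1; sign (−1)^0·+1^2·+1^3 = +1.
(a,b)_∞: sgn(33495)=+, sgn(5)=+, so +1.
(33495, 5 / ℚ) ramifies at {3, 7}: a division algebra.

[3, 7]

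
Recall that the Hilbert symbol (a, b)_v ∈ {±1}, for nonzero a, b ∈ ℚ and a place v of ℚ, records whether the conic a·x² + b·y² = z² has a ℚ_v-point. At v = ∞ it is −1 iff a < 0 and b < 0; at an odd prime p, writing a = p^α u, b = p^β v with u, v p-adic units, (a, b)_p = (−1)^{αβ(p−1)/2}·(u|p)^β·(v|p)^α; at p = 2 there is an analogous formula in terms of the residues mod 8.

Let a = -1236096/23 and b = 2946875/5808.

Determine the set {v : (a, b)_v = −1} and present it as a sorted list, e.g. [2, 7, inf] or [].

[5, 41]

(a, b) ≡ (-49358, 14145) mod (ℚ^×)²; places V = {2, 3, 5, 11, 23, 29, 37, 41, ∞}.
(a,b)_11: α=0, u≡7; β=-2, v≡2 (mod 11); (7|11)=-1, (2|11)=-1; sign (−1)^0·-1^-2·-1^0 = +1.
(a,b)_∞: sgn(-49358)=−, sgn(14145)=+, so +1.
(a,b)_2: α=7, β=-4; u≡1, v≡1 (mod 8); ε(u)ε(v)=0·0, αω(v)=7·0, βω(u)=-4·0; sum ≡ 0  ⇒  +1.
(a,b)_3: α=2, u≡1; β=-1, v≡2 (mod 3); (1|3)=+1, (2|3)=-1; sign (−1)^0·+1^-1·-1^2 = +1.
(a,b)_37: α=1, u≡13; β=0, v≡27 (mod 37); (13|37)=-1, (27|37)=+1; sign (−1)^0·-1^0·+1^1 = +1.
(a,b)_29: α=1, u≡28; β=0, v≡5 (mod 29); (28|29)=+1, (5|29)=+1; sign (−1)^0·+1^0·+1^1 = +1.
(a,b)_41: α=0, u≡38; β=1, v≡35 (mod 41); (38|41)=-1, (35|41)=-1; sign (−1)^0·-1^1·-1^0 = -1.
(a,b)_23: α=-1, u≡16; β=1, v≡7 (mod 23); (16|23)=+1, (7|23)=-1; sign (−1)^1·+1^1·-1^-1 = +1.
(a,b)_5: α=0, u≡3; β=5, v≡1 (mod 5); (3|5)=-1, (1|5)=+1; sign (−1)^0·-1^5·+1^0 = -1.
(-49358, 14145 / ℚ) ramifies at {5, 41}: a division algebra.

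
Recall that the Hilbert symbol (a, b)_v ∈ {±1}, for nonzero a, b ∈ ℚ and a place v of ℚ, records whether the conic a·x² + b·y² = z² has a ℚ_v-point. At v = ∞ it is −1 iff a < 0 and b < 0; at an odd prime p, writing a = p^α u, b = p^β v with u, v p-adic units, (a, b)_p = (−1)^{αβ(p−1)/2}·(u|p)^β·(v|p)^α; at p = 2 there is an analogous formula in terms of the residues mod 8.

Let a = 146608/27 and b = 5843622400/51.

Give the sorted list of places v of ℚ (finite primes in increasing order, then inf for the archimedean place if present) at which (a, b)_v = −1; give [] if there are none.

[11, 17]

Mod squares: a ≡ 561, b ≡ 7854. Check v ∈ {∞, 2, 3, 5, 7, 11, 17}.
v=3: a=3^-3·(≡1), b=3^-1·(≡2) mod 3; (1|3)=+1, (2|3)=-1; (−1)^{-3·-1·1}·(+1)^-1·(-1)^-3 = +1.
v=5: a=5^0·(≡4), b=5^2·(≡1) mod 5; (4|5)=+1, (1|5)=+1; (−1)^{0·2·2}·(+1)^2·(+1)^0 = +1.
v=11: a=11^1·(≡8), b=11^3·(≡2) mod 11; (8|11)=-1, (2|11)=-1; (−1)^{1·3·5}·(-1)^3·(-1)^1 = -1.
v=17: a=17^1·(≡9), b=17^-1·(≡12) mod 17; (9|17)=+1, (12|17)=-1; (−1)^{1·-1·8}·(+1)^-1·(-1)^1 = -1.
v=7: a=7^2·(≡4), b=7^3·(≡2) mod 7; (4|7)=+1, (2|7)=+1; (−1)^{2·3·3}·(+1)^3·(+1)^2 = +1.
v=∞: 561 > 0 and 7854 > 0  ⇒  (a,b)_∞ = +1.
v=2: v_2(a)=4, v_2(b)=9; units ≡ 1, 7 (mod 8); ε·ε+αω+βω = 0·1+4·0+9·0 ≡ 0  ⇒  (a,b)_2 = +1.
Ram(561, 7854) = {11, 17}; no ℚ_11-point on the conic.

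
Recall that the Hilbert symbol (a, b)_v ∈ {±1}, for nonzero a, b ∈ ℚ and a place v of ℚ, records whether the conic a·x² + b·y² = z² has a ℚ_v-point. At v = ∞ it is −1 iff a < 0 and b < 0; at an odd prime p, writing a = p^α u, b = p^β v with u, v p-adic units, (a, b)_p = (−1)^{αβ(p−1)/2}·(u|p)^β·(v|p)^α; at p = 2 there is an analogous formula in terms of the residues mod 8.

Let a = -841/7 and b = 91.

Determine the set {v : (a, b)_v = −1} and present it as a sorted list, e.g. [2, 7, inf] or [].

[7, 13]

(a, b) ≡ (-7, 91) mod (ℚ^×)²; places V = {2, 7, 13, 29, ∞}.
(a,b)_2: α=0, β=0; u≡1, v≡3 (mod 8); ε(u)ε(v)=0·1, αω(v)=0·1, βω(u)=0·0; sum ≡ 0  ⇒  +1.
(a,b)_7: α=-1, u≡6; β=1, v≡6 (mod 7); (6|7)=-1, (6|7)=-1; sign (−1)^1·-1^1·-1^-1 = -1.
(a,b)_∞: sgn(-7)=−, sgn(91)=+, so +1.
(a,b)_29: α=2, u≡4; β=0, v≡4 (mod 29); (4|29)=+1, (4|29)=+1; sign (−1)^0·+1^0·+1^2 = +1.
(a,b)_13: α=0, u≡8; β=1, v≡7 (mod 13); (8|13)=-1, (7|13)=-1; sign (−1)^0·-1^1·-1^0 = -1.
|Ram(-7, 91)| = 2, even; anisotropic at {7, 13}.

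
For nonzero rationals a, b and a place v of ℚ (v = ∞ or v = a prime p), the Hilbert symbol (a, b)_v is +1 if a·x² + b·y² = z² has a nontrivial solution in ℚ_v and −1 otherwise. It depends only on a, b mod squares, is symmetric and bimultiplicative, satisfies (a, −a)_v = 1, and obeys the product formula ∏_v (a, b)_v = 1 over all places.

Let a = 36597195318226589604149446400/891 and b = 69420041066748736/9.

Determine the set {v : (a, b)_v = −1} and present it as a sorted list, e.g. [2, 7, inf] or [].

Mod squares: a ≡ 46189, b ≡ 7429. Check v ∈ {∞, 2, 3, 5, 7, 11, 13, 17, 19, 23}.
v=11: a=11^-1·(≡10), b=11^0·(≡5) mod 11; (10|11)=-1, (5|11)=+1; (−1)^{-1·0·5}·(-1)^0·(+1)^-1 = +1.
v=19: a=19^5·(≡13), b=19^3·(≡9) mod 19; (13|19)=-1, (9|19)=+1; (−1)^{5·3·9}·(-1)^3·(+1)^5 = +1.
v=3: a=3^-4·(≡1), b=3^-2·(≡1) mod 3; (1|3)=+1, (1|3)=+1; (−1)^{-4·-2·1}·(+1)^-2·(+1)^-4 = +1.
v=∞: 46189 > 0 and 7429 > 0  ⇒  (a,b)_∞ = +1.
v=7: a=7^2·(≡3), b=7^2·(≡1) mod 7; (3|7)=-1, (1|7)=+1; (−1)^{2·2·3}·(-1)^2·(+1)^2 = +1.
v=13: a=13^7·(≡9), b=13^4·(≡8) mod 13; (9|13)=+1, (8|13)=-1; (−1)^{7·4·6}·(+1)^4·(-1)^7 = -1.
v=17: a=17^5·(≡5), b=17^3·(≡3) mod 17; (5|17)=-1, (3|17)=-1; (−1)^{5·3·8}·(-1)^3·(-1)^5 = +1.
v=5: a=5^2·(≡1), b=5^0·(≡4) mod 5; (1|5)=+1, (4|5)=+1; (−1)^{2·0·2}·(+1)^0·(+1)^2 = +1.
v=2: v_2(a)=8, v_2(b)=6; units ≡ 5, 5 (mod 8); ε·ε+αω+βω = 0·0+8·1+6·1 ≡ 0  ⇒  (a,b)_2 = +1.
v=23: a=23^2·(≡19), b=23^1·(≡16) mod 23; (19|23)=-1, (16|23)=+1; (−1)^{2·1·11}·(-1)^1·(+1)^2 = -1.
Ram(46189, 7429) = {13, 23}; no ℚ_13-point on the conic.

[13, 23]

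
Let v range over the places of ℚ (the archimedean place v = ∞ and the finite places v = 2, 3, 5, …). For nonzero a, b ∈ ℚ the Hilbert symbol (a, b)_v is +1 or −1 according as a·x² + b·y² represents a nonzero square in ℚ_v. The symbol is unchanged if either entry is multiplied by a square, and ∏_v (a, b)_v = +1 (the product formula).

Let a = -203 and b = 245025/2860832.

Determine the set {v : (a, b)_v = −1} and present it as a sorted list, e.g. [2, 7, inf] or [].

[2, 29]

Mod squares: a ≡ -203, b ≡ 2. Check v ∈ {∞, 2, 3, 5, 7, 11, 13, 23, 29}.
v=7: a=7^1·(≡6), b=7^0·(≡2) mod 7; (6|7)=-1, (2|7)=+1; (−1)^{1·0·3}·(-1)^0·(+1)^1 = +1.
v=2: v_2(a)=0, v_2(b)=-5; units ≡ 5, 1 (mod 8); ε·ε+αω+βω = 0·0+0·0+-5·1 ≡ 1  ⇒  (a,b)_2 = -1.
v=23: a=23^0·(≡4), b=23^-2·(≡2) mod 23; (4|23)=+1, (2|23)=+1; (−1)^{0·-2·11}·(+1)^-2·(+1)^0 = +1.
v=11: a=11^0·(≡6), b=11^2·(≡8) mod 11; (6|11)=-1, (8|11)=-1; (−1)^{0·2·5}·(-1)^2·(-1)^0 = +1.
v=29: a=29^1·(≡22), b=29^0·(≡3) mod 29; (22|29)=+1, (3|29)=-1; (−1)^{1·0·14}·(+1)^0·(-1)^1 = -1.
v=3: a=3^0·(≡1), b=3^4·(≡2) mod 3; (1|3)=+1, (2|3)=-1; (−1)^{0·4·1}·(+1)^4·(-1)^0 = +1.
v=5: a=5^0·(≡2), b=5^2·(≡3) mod 5; (2|5)=-1, (3|5)=-1; (−1)^{0·2·2}·(-1)^2·(-1)^0 = +1.
v=13: a=13^0·(≡5), b=13^-2·(≡7) mod 13; (5|13)=-1, (7|13)=-1; (−1)^{0·-2·6}·(-1)^-2·(-1)^0 = +1.
v=∞: -203 < 0 and 2 > 0  ⇒  (a,b)_∞ = +1.
(-203, 2 / ℚ) ramifies at {2, 29}: a division algebra.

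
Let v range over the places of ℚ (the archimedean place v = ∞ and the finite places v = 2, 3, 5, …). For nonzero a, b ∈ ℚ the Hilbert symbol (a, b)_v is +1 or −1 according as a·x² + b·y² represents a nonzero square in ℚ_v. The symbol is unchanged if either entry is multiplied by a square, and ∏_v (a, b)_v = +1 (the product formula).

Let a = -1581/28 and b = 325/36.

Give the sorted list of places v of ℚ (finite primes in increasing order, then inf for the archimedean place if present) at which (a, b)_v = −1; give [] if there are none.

[7, 31]

Mod squares: a ≡ -11067, b ≡ 13. Check v ∈ {∞, 2, 3, 5, 7, 13, 17, 31}.
v=5: a=5^0·(≡3), b=5^2·(≡3) mod 5; (3|5)=-1, (3|5)=-1; (−1)^{0·2·2}·(-1)^2·(-1)^0 = +1.
v=3: a=3^1·(≡1), b=3^-2·(≡1) mod 3; (1|3)=+1, (1|3)=+1; (−1)^{1·-2·1}·(+1)^-2·(+1)^1 = +1.
v=31: a=31^1·(≡17), b=31^0·(≡3) mod 31; (17|31)=-1, (3|31)=-1; (−1)^{1·0·15}·(-1)^0·(-1)^1 = -1.
v=13: a=13^0·(≡9), b=13^1·(≡9) mod 13; (9|13)=+1, (9|13)=+1; (−1)^{0·1·6}·(+1)^1·(+1)^0 = +1.
v=∞: -11067 < 0 and 13 > 0  ⇒  (a,b)_∞ = +1.
v=7: a=7^-1·(≡2), b=7^0·(≡3) mod 7; (2|7)=+1, (3|7)=-1; (−1)^{-1·0·3}·(+1)^0·(-1)^-1 = -1.
v=17: a=17^1·(≡7), b=17^0·(≡1) mod 17; (7|17)=-1, (1|17)=+1; (−1)^{1·0·8}·(-1)^0·(+1)^1 = +1.
v=2: v_2(a)=-2, v_2(b)=-2; units ≡ 5, 5 (mod 8); ε·ε+αω+βω = 0·0+-2·1+-2·1 ≡ 0  ⇒  (a,b)_2 = +1.
(-11067, 13 / ℚ) ramifies at {7, 31}: a division algebra.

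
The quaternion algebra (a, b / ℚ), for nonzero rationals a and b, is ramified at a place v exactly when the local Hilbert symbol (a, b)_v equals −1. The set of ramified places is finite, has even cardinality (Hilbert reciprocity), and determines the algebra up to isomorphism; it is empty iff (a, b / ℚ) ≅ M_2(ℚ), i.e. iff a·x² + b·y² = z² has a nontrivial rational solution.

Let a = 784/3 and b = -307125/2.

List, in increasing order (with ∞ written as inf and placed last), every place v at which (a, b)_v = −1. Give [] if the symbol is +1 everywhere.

[5, 7]

Mod squares: a ≡ 3, b ≡ -2730. Check v ∈ {∞, 2, 3, 5, 7, 13}.
v=2: v_2(a)=4, v_2(b)=-1; units ≡ 3, 3 (mod 8); ε·ε+αω+βω = 1·1+4·1+-1·1 ≡ 0  ⇒  (a,b)_2 = +1.
v=3: a=3^-1·(≡1), b=3^3·(≡2) mod 3; (1|3)=+1, (2|3)=-1; (−1)^{-1·3·1}·(+1)^3·(-1)^-1 = +1.
v=5: a=5^0·(≡3), b=5^3·(≡4) mod 5; (3|5)=-1, (4|5)=+1; (−1)^{0·3·2}·(-1)^3·(+1)^0 = -1.
v=∞: 3 > 0 and -2730 < 0  ⇒  (a,b)_∞ = +1.
v=13: a=13^0·(≡10), b=13^1·(≡11) mod 13; (10|13)=+1, (11|13)=-1; (−1)^{0·1·6}·(+1)^1·(-1)^0 = +1.
v=7: a=7^2·(≡3), b=7^1·(≡4) mod 7; (3|7)=-1, (4|7)=+1; (−1)^{2·1·3}·(-1)^1·(+1)^2 = -1.
(3, -2730 / ℚ) ramifies at {5, 7}: a division algebra.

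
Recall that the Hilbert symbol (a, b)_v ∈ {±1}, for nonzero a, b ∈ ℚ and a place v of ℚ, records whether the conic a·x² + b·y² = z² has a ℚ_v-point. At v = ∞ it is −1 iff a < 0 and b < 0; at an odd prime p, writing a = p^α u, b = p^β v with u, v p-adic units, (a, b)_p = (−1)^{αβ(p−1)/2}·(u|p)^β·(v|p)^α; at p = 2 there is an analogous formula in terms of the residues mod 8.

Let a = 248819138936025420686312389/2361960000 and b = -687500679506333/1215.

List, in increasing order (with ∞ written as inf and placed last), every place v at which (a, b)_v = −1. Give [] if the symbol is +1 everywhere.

[7, 13]

(a, b) ≡ (46189, -1155) mod (ℚ^×)²; places V = {2, 3, 5, 7, 11, 13, 17, 19, 29, ∞}.
(a,b)_3: α=-10, u≡1; β=-5, v≡2 (mod 3); (1|3)=+1, (2|3)=-1; sign (−1)^0·+1^-5·-1^-10 = +1.
(a,b)_7: α=2, u≡3; β=1, v≡5 (mod 7); (3|7)=-1, (5|7)=-1; sign (−1)^0·-1^1·-1^2 = -1.
(a,b)_13: α=1, u≡10; β=0, v≡8 (mod 13); (10|13)=+1, (8|13)=-1; sign (−1)^0·+1^0·-1^1 = -1.
(a,b)_∞: sgn(46189)=+, sgn(-1155)=−, so +1.
(a,b)_11: α=7, u≡2; β=3, v≡1 (mod 11); (2|11)=-1, (1|11)=+1; sign (−1)^1·-1^3·+1^7 = +1.
(a,b)_19: α=3, u≡12; β=2, v≡16 (mod 19); (12|19)=-1, (16|19)=+1; sign (−1)^0·-1^2·+1^3 = +1.
(a,b)_17: α=3, u≡3; β=2, v≡2 (mod 17); (3|17)=-1, (2|17)=+1; sign (−1)^0·-1^2·+1^3 = +1.
(a,b)_29: α=6, u≡10; β=4, v≡4 (mod 29); (10|29)=-1, (4|29)=+1; sign (−1)^0·-1^4·+1^6 = +1.
(a,b)_5: α=-4, u≡4; β=-1, v≡4 (mod 5); (4|5)=+1, (4|5)=+1; sign (−1)^0·+1^-1·+1^-4 = +1.
(a,b)_2: α=-6, β=0; u≡5, v≡5 (mod 8); ε(u)ε(v)=0·0, αω(v)=-6·1, βω(u)=0·1; sum ≡ 0  ⇒  +1.
|Ram(46189, -1155)| = 2, even; anisotropic at {7, 13}.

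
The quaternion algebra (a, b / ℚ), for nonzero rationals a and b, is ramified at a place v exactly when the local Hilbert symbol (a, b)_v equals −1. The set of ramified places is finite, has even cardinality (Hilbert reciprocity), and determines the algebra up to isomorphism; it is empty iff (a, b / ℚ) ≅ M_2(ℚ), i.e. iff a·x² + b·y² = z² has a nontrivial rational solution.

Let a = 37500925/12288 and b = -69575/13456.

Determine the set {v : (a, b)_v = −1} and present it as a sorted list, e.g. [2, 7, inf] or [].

[11, 23]

(a, b) ≡ (759, -23) mod (ℚ^×)²; places V = {2, 3, 5, 7, 11, 23, 29, ∞}.
(a,b)_∞: sgn(759)=+, sgn(-23)=−, so +1.
(a,b)_11: α=3, u≡4; β=2, v≡10 (mod 11); (4|11)=+1, (10|11)=-1; sign (−1)^0·+1^2·-1^3 = -1.
(a,b)_3: α=-1, u≡1; β=0, v≡1 (mod 3); (1|3)=+1, (1|3)=+1; sign (−1)^0·+1^0·+1^-1 = +1.
(a,b)_23: α=1, u≡20; β=1, v≡11 (mod 23); (20|23)=-1, (11|23)=-1; sign (−1)^1·-1^1·-1^1 = -1.
(a,b)_7: α=2, u≡5; β=0, v≡6 (mod 7); (5|7)=-1, (6|7)=-1; sign (−1)^0·-1^0·-1^2 = +1.
(a,b)_5: α=2, u≡4; β=2, v≡2 (mod 5); (4|5)=+1, (2|5)=-1; sign (−1)^0·+1^2·-1^2 = +1.
(a,b)_29: α=0, u≡6; β=-2, v≡7 (mod 29); (6|29)=+1, (7|29)=+1; sign (−1)^0·+1^-2·+1^0 = +1.
(a,b)_2: α=-12, β=-4; u≡7, v≡1 (mod 8); ε(u)ε(v)=1·0, αω(v)=-12·0, βω(u)=-4·0; sum ≡ 0  ⇒  +1.
|Ram(759, -23)| = 2, even; anisotropic at {11, 23}.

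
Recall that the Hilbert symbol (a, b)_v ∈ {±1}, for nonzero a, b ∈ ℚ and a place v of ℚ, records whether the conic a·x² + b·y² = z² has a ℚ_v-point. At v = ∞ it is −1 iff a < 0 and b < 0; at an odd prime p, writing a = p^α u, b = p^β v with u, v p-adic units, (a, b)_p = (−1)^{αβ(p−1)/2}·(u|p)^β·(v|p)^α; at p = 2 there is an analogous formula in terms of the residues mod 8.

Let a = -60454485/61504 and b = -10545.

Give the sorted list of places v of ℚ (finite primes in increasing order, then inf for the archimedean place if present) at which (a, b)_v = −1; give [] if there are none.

Mod squares: a ≡ -137085, b ≡ -10545. Check v ∈ {∞, 2, 3, 5, 7, 13, 19, 31, 37}.
v=13: a=13^1·(≡2), b=13^0·(≡11) mod 13; (2|13)=-1, (11|13)=-1; (−1)^{1·0·6}·(-1)^0·(-1)^1 = -1.
v=19: a=19^1·(≡1), b=19^1·(≡15) mod 19; (1|19)=+1, (15|19)=-1; (−1)^{1·1·9}·(+1)^1·(-1)^1 = +1.
v=5: a=5^1·(≡2), b=5^1·(≡1) mod 5; (2|5)=-1, (1|5)=+1; (−1)^{1·1·2}·(-1)^1·(+1)^1 = -1.
v=2: v_2(a)=-6, v_2(b)=0; units ≡ 3, 7 (mod 8); ε·ε+αω+βω = 1·1+-6·0+0·1 ≡ 1  ⇒  (a,b)_2 = -1.
v=7: a=7^2·(≡3), b=7^0·(≡4) mod 7; (3|7)=-1, (4|7)=+1; (−1)^{2·0·3}·(-1)^0·(+1)^2 = +1.
v=31: a=31^-2·(≡5), b=31^0·(≡26) mod 31; (5|31)=+1, (26|31)=-1; (−1)^{-2·0·15}·(+1)^0·(-1)^-2 = +1.
v=∞: -137085 < 0 and -10545 < 0  ⇒  (a,b)_∞ = -1.
v=37: a=37^1·(≡20), b=37^1·(≡11) mod 37; (20|37)=-1, (11|37)=+1; (−1)^{1·1·18}·(-1)^1·(+1)^1 = -1.
v=3: a=3^3·(≡1), b=3^1·(≡1) mod 3; (1|3)=+1, (1|3)=+1; (−1)^{3·1·1}·(+1)^1·(+1)^3 = -1.
|Ram(-137085, -10545)| = 6, even; anisotropic at {2, 3, 5, 13, 37, ∞}.

[2, 3, 5, 13, 37, inf]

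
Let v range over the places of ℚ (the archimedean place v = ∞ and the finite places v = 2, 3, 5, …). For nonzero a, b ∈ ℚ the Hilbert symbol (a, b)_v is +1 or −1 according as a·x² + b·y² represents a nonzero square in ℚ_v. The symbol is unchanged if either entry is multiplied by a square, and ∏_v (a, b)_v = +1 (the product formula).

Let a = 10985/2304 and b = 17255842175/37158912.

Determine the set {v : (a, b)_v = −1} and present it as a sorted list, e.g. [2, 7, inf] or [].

[11, 13]

Mod squares: a ≡ 65, b ≡ 1001. Check v ∈ {∞, 2, 3, 5, 7, 11, 13}.
v=13: a=13^3·(≡6), b=13^7·(≡12) mod 13; (6|13)=-1, (12|13)=+1; (−1)^{3·7·6}·(-1)^7·(+1)^3 = -1.
v=11: a=11^0·(≡8), b=11^1·(≡1) mod 11; (8|11)=-1, (1|11)=+1; (−1)^{0·1·5}·(-1)^1·(+1)^0 = -1.
v=7: a=7^0·(≡2), b=7^-1·(≡5) mod 7; (2|7)=+1, (5|7)=-1; (−1)^{0·-1·3}·(+1)^-1·(-1)^0 = +1.
v=2: v_2(a)=-8, v_2(b)=-16; units ≡ 1, 1 (mod 8); ε·ε+αω+βω = 0·0+-8·0+-16·0 ≡ 0  ⇒  (a,b)_2 = +1.
v=∞: 65 > 0 and 1001 > 0  ⇒  (a,b)_∞ = +1.
v=5: a=5^1·(≡3), b=5^2·(≡1) mod 5; (3|5)=-1, (1|5)=+1; (−1)^{1·2·2}·(-1)^2·(+1)^1 = +1.
v=3: a=3^-2·(≡2), b=3^-4·(≡2) mod 3; (2|3)=-1, (2|3)=-1; (−1)^{-2·-4·1}·(-1)^-4·(-1)^-2 = +1.
|Ram(65, 1001)| = 2, even; anisotropic at {11, 13}.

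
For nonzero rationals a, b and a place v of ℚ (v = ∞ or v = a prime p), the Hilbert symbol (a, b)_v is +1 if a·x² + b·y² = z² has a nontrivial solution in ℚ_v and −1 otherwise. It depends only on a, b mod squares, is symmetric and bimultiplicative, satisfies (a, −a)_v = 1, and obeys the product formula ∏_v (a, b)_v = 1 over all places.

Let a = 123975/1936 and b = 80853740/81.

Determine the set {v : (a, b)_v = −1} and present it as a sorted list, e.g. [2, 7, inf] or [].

Mod squares: a ≡ 551, b ≡ 24035. Check v ∈ {∞, 2, 3, 5, 11, 19, 23, 29}.
v=5: a=5^2·(≡4), b=5^1·(≡3) mod 5; (4|5)=+1, (3|5)=-1; (−1)^{2·1·2}·(+1)^1·(-1)^2 = +1.
v=11: a=11^-2·(≡1), b=11^1·(≡2) mod 11; (1|11)=+1, (2|11)=-1; (−1)^{-2·1·5}·(+1)^1·(-1)^-2 = +1.
v=∞: 551 > 0 and 24035 > 0  ⇒  (a,b)_∞ = +1.
v=3: a=3^2·(≡2), b=3^-4·(≡2) mod 3; (2|3)=-1, (2|3)=-1; (−1)^{2·-4·1}·(-1)^-4·(-1)^2 = +1.
v=19: a=19^1·(≡15), b=19^1·(≡6) mod 19; (15|19)=-1, (6|19)=+1; (−1)^{1·1·9}·(-1)^1·(+1)^1 = +1.
v=23: a=23^0·(≡7), b=23^1·(≡5) mod 23; (7|23)=-1, (5|23)=-1; (−1)^{0·1·11}·(-1)^1·(-1)^0 = -1.
v=29: a=29^1·(≡19), b=29^2·(≡4) mod 29; (19|29)=-1, (4|29)=+1; (−1)^{1·2·14}·(-1)^2·(+1)^1 = +1.
v=2: v_2(a)=-4, v_2(b)=2; units ≡ 7, 3 (mod 8); ε·ε+αω+βω = 1·1+-4·1+2·0 ≡ 1  ⇒  (a,b)_2 = -1.
(551, 24035 / ℚ) ramifies at {2, 23}: a division algebra.

[2, 23]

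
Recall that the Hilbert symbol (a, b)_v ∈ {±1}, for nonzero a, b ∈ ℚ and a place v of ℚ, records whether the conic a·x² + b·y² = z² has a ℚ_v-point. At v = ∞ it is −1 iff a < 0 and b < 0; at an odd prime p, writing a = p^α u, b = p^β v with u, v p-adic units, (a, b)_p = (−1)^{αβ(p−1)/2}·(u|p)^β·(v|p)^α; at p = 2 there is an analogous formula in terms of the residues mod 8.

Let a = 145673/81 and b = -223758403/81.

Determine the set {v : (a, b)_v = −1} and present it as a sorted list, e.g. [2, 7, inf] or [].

[11, 19]

(a, b) ≡ (145673, -15283) mod (ℚ^×)²; places V = {2, 3, 11, 17, 19, 29, 31, 41, ∞}.
(a,b)_31: α=0, u≡10; β=1, v≡21 (mod 31); (10|31)=+1, (21|31)=-1; sign (−1)^0·+1^1·-1^0 = +1.
(a,b)_41: α=1, u≡14; β=0, v≡1 (mod 41); (14|41)=-1, (1|41)=+1; sign (−1)^0·-1^0·+1^1 = +1.
(a,b)_∞: sgn(145673)=+, sgn(-15283)=−, so +1.
(a,b)_17: α=1, u≡4; β=1, v≡15 (mod 17); (4|17)=+1, (15|17)=+1; sign (−1)^0·+1^1·+1^1 = +1.
(a,b)_2: α=0, β=0; u≡1, v≡5 (mod 8); ε(u)ε(v)=0·0, αω(v)=0·1, βω(u)=0·0; sum ≡ 0  ⇒  +1.
(a,b)_11: α=1, u≡8; β=4, v≡10 (mod 11); (8|11)=-1, (10|11)=-1; sign (−1)^0·-1^4·-1^1 = -1.
(a,b)_3: α=-4, u≡2; β=-4, v≡2 (mod 3); (2|3)=-1, (2|3)=-1; sign (−1)^0·-1^-4·-1^-4 = +1.
(a,b)_19: α=1, u≡2; β=0, v≡15 (mod 19); (2|19)=-1, (15|19)=-1; sign (−1)^0·-1^0·-1^1 = -1.
(a,b)_29: α=0, u≡28; β=1, v≡16 (mod 29); (28|29)=+1, (16|29)=+1; sign (−1)^0·+1^1·+1^0 = +1.
|Ram(145673, -15283)| = 2, even; anisotropic at {11, 19}.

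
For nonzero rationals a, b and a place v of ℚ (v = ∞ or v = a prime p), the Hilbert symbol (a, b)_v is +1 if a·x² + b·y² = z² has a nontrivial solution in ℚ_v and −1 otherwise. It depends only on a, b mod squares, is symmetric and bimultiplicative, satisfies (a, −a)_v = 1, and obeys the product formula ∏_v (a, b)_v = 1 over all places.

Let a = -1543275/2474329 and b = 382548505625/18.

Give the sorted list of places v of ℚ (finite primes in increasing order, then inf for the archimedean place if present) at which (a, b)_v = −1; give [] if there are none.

Mod squares: a ≡ -19, b ≡ 7243522. Check v ∈ {∞, 2, 3, 5, 11, 13, 19, 31, 43}.
v=13: a=13^-2·(≡11), b=13^3·(≡4) mod 13; (11|13)=-1, (4|13)=+1; (−1)^{-2·3·6}·(-1)^3·(+1)^-2 = -1.
v=19: a=19^3·(≡18), b=19^1·(≡13) mod 19; (18|19)=-1, (13|19)=-1; (−1)^{3·1·9}·(-1)^1·(-1)^3 = -1.
v=3: a=3^2·(≡2), b=3^-2·(≡1) mod 3; (2|3)=-1, (1|3)=+1; (−1)^{2·-2·1}·(-1)^-2·(+1)^2 = +1.
v=43: a=43^0·(≡11), b=43^1·(≡24) mod 43; (11|43)=+1, (24|43)=+1; (−1)^{0·1·21}·(+1)^1·(+1)^0 = +1.
v=11: a=11^-4·(≡9), b=11^1·(≡9) mod 11; (9|11)=+1, (9|11)=+1; (−1)^{-4·1·5}·(+1)^1·(+1)^-4 = +1.
v=5: a=5^2·(≡1), b=5^4·(≡3) mod 5; (1|5)=+1, (3|5)=-1; (−1)^{2·4·2}·(+1)^4·(-1)^2 = +1.
v=31: a=31^0·(≡30), b=31^1·(≡24) mod 31; (30|31)=-1, (24|31)=-1; (−1)^{0·1·15}·(-1)^1·(-1)^0 = -1.
v=∞: -19 < 0 and 7243522 > 0  ⇒  (a,b)_∞ = +1.
v=2: v_2(a)=0, v_2(b)=-1; units ≡ 5, 1 (mod 8); ε·ε+αω+βω = 0·0+0·0+-1·1 ≡ 1  ⇒  (a,b)_2 = -1.
Ram(-19, 7243522) = {2, 13, 19, 31}; no ℚ_2-point on the conic.

[2, 13, 19, 31]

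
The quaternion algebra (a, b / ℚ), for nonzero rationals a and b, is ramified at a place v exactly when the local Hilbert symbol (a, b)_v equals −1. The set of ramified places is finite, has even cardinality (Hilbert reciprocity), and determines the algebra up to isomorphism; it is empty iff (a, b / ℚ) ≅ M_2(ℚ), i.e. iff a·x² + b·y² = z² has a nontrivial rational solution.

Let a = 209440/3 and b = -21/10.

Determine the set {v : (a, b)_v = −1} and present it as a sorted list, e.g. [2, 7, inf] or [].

[5, 7, 11, 17]

Mod squares: a ≡ 39270, b ≡ -210. Check v ∈ {∞, 2, 3, 5, 7, 11, 17}.
v=5: a=5^1·(≡1), b=5^-1·(≡2) mod 5; (1|5)=+1, (2|5)=-1; (−1)^{1·-1·2}·(+1)^-1·(-1)^1 = -1.
v=11: a=11^1·(≡7), b=11^0·(≡10) mod 11; (7|11)=-1, (10|11)=-1; (−1)^{1·0·5}·(-1)^0·(-1)^1 = -1.
v=7: a=7^1·(≡3), b=7^1·(≡6) mod 7; (3|7)=-1, (6|7)=-1; (−1)^{1·1·3}·(-1)^1·(-1)^1 = -1.
v=2: v_2(a)=5, v_2(b)=-1; units ≡ 3, 7 (mod 8); ε·ε+αω+βω = 1·1+5·0+-1·1 ≡ 0  ⇒  (a,b)_2 = +1.
v=∞: 39270 > 0 and -210 < 0  ⇒  (a,b)_∞ = +1.
v=17: a=17^1·(≡4), b=17^0·(≡3) mod 17; (4|17)=+1, (3|17)=-1; (−1)^{1·0·8}·(+1)^0·(-1)^1 = -1.
v=3: a=3^-1·(≡1), b=3^1·(≡2) mod 3; (1|3)=+1, (2|3)=-1; (−1)^{-1·1·1}·(+1)^1·(-1)^-1 = +1.
(39270, -210 / ℚ) ramifies at {5, 7, 11, 17}: a division algebra.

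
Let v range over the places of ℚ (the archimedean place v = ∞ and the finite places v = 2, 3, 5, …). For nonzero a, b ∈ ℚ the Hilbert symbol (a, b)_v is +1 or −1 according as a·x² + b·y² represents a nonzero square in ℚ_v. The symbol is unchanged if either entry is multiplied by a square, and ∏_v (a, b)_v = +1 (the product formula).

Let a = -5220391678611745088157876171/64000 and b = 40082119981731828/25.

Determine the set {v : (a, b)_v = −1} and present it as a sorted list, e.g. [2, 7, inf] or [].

[2, 3, 5, 19]

(a, b) ≡ (-910, 12597) mod (ℚ^×)²; places V = {2, 3, 5, 7, 11, 13, 17, 19, ∞}.
(a,b)_17: α=2, u≡9; β=1, v≡11 (mod 17); (9|17)=+1, (11|17)=-1; sign (−1)^0·+1^1·-1^2 = +1.
(a,b)_∞: sgn(-910)=−, sgn(12597)=+, so +1.
(a,b)_3: α=12, u≡2; β=9, v≡2 (mod 3); (2|3)=-1, (2|3)=-1; sign (−1)^0·-1^9·-1^12 = -1.
(a,b)_7: α=1, u≡5; β=2, v≡4 (mod 7); (5|7)=-1, (4|7)=+1; sign (−1)^0·-1^2·+1^1 = +1.
(a,b)_19: α=2, u≡3; β=1, v≡17 (mod 19); (3|19)=-1, (17|19)=+1; sign (−1)^0·-1^1·+1^2 = -1.
(a,b)_13: α=7, u≡8; β=3, v≡6 (mod 13); (8|13)=-1, (6|13)=-1; sign (−1)^0·-1^3·-1^7 = +1.
(a,b)_5: α=-3, u≡2; β=-2, v≡3 (mod 5); (2|5)=-1, (3|5)=-1; sign (−1)^0·-1^-2·-1^-3 = -1.
(a,b)_2: α=-9, β=2; u≡1, v≡5 (mod 8); ε(u)ε(v)=0·0, αω(v)=-9·1, βω(u)=2·0; sum ≡ 1  ⇒  -1.
(a,b)_11: α=8, u≡3; β=4, v≡10 (mod 11); (3|11)=+1, (10|11)=-1; sign (−1)^0·+1^4·-1^8 = +1.
(-910, 12597 / ℚ) ramifies at {2, 3, 5, 19}: a division algebra.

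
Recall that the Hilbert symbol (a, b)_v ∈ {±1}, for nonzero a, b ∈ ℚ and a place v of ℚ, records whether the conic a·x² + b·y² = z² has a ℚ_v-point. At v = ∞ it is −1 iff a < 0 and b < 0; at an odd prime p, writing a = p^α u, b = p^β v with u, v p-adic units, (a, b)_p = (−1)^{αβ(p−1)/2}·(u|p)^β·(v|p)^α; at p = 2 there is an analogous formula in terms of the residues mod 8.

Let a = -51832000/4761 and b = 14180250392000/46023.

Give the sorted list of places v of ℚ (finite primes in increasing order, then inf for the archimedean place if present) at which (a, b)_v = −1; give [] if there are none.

(a, b) ≡ (-32395, 17651865) mod (ℚ^×)²; places V = {2, 3, 5, 7, 11, 17, 19, 23, 29, 31, ∞}.
(a,b)_11: α=1, u≡9; β=3, v≡2 (mod 11); (9|11)=+1, (2|11)=-1; sign (−1)^1·+1^3·-1^1 = +1.
(a,b)_31: α=1, u≡25; β=1, v≡8 (mod 31); (25|31)=+1, (8|31)=+1; sign (−1)^1·+1^1·+1^1 = -1.
(a,b)_7: α=0, u≡4; β=1, v≡4 (mod 7); (4|7)=+1, (4|7)=+1; sign (−1)^0·+1^1·+1^0 = +1.
(a,b)_5: α=3, u≡4; β=3, v≡2 (mod 5); (4|5)=+1, (2|5)=-1; sign (−1)^0·+1^3·-1^3 = -1.
(a,b)_23: α=-2, u≡2; β=-2, v≡4 (mod 23); (2|23)=+1, (4|23)=+1; sign (−1)^0·+1^-2·+1^-2 = +1.
(a,b)_2: α=6, β=6; u≡5, v≡1 (mod 8); ε(u)ε(v)=0·0, αω(v)=6·0, βω(u)=6·1; sum ≡ 0  ⇒  +1.
(a,b)_3: α=-2, u≡2; β=-1, v≡1 (mod 3); (2|3)=-1, (1|3)=+1; sign (−1)^0·-1^-1·+1^-2 = -1.
(a,b)_17: α=0, u≡14; β=1, v≡4 (mod 17); (14|17)=-1, (4|17)=+1; sign (−1)^0·-1^1·+1^0 = -1.
(a,b)_19: α=1, u≡7; β=2, v≡12 (mod 19); (7|19)=+1, (12|19)=-1; sign (−1)^0·+1^2·-1^1 = -1.
(a,b)_29: α=0, u≡27; β=-1, v≡28 (mod 29); (27|29)=-1, (28|29)=+1; sign (−1)^0·-1^-1·+1^0 = -1.
(a,b)_∞: sgn(-32395)=−, sgn(17651865)=+, so +1.
|Ram(-32395, 17651865)| = 6, even; anisotropic at {3, 5, 17, 19, 29, 31}.

[3, 5, 17, 19, 29, 31]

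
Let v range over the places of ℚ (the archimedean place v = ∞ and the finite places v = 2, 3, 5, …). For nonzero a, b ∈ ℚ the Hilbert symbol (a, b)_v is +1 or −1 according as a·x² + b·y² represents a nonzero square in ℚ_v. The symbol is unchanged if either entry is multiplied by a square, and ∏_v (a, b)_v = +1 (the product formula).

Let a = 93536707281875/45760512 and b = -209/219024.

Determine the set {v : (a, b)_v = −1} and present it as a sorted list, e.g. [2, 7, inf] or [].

[2, 11, 17, 19]

(a, b) ≡ (4018443, -209) mod (ℚ^×)²; places V = {2, 3, 5, 7, 11, 13, 17, 19, 29, 31, 47, ∞}.
(a,b)_7: α=-2, u≡1; β=0, v≡1 (mod 7); (1|7)=+1, (1|7)=+1; sign (−1)^0·+1^0·+1^-2 = +1.
(a,b)_17: α=1, u≡12; β=0, v≡14 (mod 17); (12|17)=-1, (14|17)=-1; sign (−1)^0·-1^0·-1^1 = -1.
(a,b)_∞: sgn(4018443)=+, sgn(-209)=−, so +1.
(a,b)_31: α=2, u≡30; β=0, v≡25 (mod 31); (30|31)=-1, (25|31)=+1; sign (−1)^0·-1^0·+1^2 = +1.
(a,b)_5: α=4, u≡3; β=0, v≡4 (mod 5); (3|5)=-1, (4|5)=+1; sign (−1)^0·-1^0·+1^4 = +1.
(a,b)_47: α=2, u≡3; β=0, v≡30 (mod 47); (3|47)=+1, (30|47)=-1; sign (−1)^0·+1^0·-1^2 = +1.
(a,b)_2: α=-14, β=-4; u≡3, v≡7 (mod 8); ε(u)ε(v)=1·1, αω(v)=-14·0, βω(u)=-4·1; sum ≡ 1  ⇒  -1.
(a,b)_3: α=-1, u≡2; β=-4, v≡1 (mod 3); (2|3)=-1, (1|3)=+1; sign (−1)^0·-1^-4·+1^-1 = +1.
(a,b)_19: α=-1, u≡14; β=1, v≡18 (mod 19); (14|19)=-1, (18|19)=-1; sign (−1)^1·-1^1·-1^-1 = -1.
(a,b)_29: α=1, u≡7; β=0, v≡25 (mod 29); (7|29)=+1, (25|29)=+1; sign (−1)^0·+1^0·+1^1 = +1.
(a,b)_13: α=1, u≡3; β=-2, v≡10 (mod 13); (3|13)=+1, (10|13)=+1; sign (−1)^0·+1^-2·+1^1 = +1.
(a,b)_11: α=1, u≡4; β=1, v≡1 (mod 11); (4|11)=+1, (1|11)=+1; sign (−1)^1·+1^1·+1^1 = -1.
|Ram(4018443, -209)| = 4, even; anisotropic at {2, 11, 17, 19}.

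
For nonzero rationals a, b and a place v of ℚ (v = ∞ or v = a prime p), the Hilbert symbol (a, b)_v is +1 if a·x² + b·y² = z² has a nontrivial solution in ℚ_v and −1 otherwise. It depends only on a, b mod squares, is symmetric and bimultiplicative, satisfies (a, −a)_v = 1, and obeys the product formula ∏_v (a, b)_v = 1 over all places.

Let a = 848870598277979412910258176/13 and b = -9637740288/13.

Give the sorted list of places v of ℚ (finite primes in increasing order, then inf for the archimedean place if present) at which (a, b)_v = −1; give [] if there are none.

[2, 11, 13, 29, 31, 37]

(a, b) ≡ (934889878, -6042179) mod (ℚ^×)²; places V = {2, 3, 7, 11, 13, 23, 29, 31, 37, 47, ∞}.
(a,b)_7: α=2, u≡5; β=0, v≡1 (mod 7); (5|7)=-1, (1|7)=+1; sign (−1)^0·-1^0·+1^2 = +1.
(a,b)_13: α=-1, u≡4; β=-1, v≡6 (mod 13); (4|13)=+1, (6|13)=-1; sign (−1)^0·+1^-1·-1^-1 = -1.
(a,b)_23: α=1, u≡11; β=0, v≡1 (mod 23); (11|23)=-1, (1|23)=+1; sign (−1)^0·-1^0·+1^1 = +1.
(a,b)_37: α=1, u≡18; β=0, v≡5 (mod 37); (18|37)=-1, (5|37)=-1; sign (−1)^0·-1^0·-1^1 = -1.
(a,b)_47: α=3, u≡3; β=1, v≡23 (mod 47); (3|47)=+1, (23|47)=-1; sign (−1)^1·+1^1·-1^3 = +1.
(a,b)_3: α=2, u≡1; β=4, v≡1 (mod 3); (1|3)=+1, (1|3)=+1; sign (−1)^0·+1^4·+1^2 = +1.
(a,b)_11: α=4, u≡10; β=1, v≡10 (mod 11); (10|11)=-1, (10|11)=-1; sign (−1)^0·-1^1·-1^4 = -1.
(a,b)_29: α=3, u≡13; β=1, v≡3 (mod 29); (13|29)=+1, (3|29)=-1; sign (−1)^0·+1^1·-1^3 = -1.
(a,b)_31: α=3, u≡5; β=1, v≡7 (mod 31); (5|31)=+1, (7|31)=+1; sign (−1)^1·+1^1·+1^3 = -1.
(a,b)_∞: sgn(934889878)=+, sgn(-6042179)=−, so +1.
(a,b)_2: α=11, β=8; u≡3, v≡5 (mod 8); ε(u)ε(v)=1·0, αω(v)=11·1, βω(u)=8·1; sum ≡ 1  ⇒  -1.
Ram(934889878, -6042179) = {2, 11, 13, 29, 31, 37}; no ℚ_2-point on the conic.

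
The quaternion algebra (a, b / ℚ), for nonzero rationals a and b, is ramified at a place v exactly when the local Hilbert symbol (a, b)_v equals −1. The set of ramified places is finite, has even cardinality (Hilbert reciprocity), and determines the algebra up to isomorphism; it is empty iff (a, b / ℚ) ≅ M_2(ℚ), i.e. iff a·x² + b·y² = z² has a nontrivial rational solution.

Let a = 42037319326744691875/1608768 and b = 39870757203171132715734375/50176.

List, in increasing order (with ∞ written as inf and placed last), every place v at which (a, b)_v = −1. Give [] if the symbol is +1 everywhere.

Mod squares: a ≡ 2451, b ≡ 33263. Check v ∈ {∞, 2, 3, 5, 7, 19, 23, 29, 31, 37, 41, 43}.
v=7: a=7^-2·(≡1), b=7^-2·(≡3) mod 7; (1|7)=+1, (3|7)=-1; (−1)^{-2·-2·3}·(+1)^-2·(-1)^-2 = +1.
v=23: a=23^0·(≡2), b=23^2·(≡20) mod 23; (2|23)=+1, (20|23)=-1; (−1)^{0·2·11}·(+1)^2·(-1)^0 = +1.
v=3: a=3^-3·(≡1), b=3^4·(≡2) mod 3; (1|3)=+1, (2|3)=-1; (−1)^{-3·4·1}·(+1)^4·(-1)^-3 = -1.
v=2: v_2(a)=-6, v_2(b)=-10; units ≡ 3, 7 (mod 8); ε·ε+αω+βω = 1·1+-6·0+-10·1 ≡ 1  ⇒  (a,b)_2 = -1.
v=37: a=37^2·(≡27), b=37^3·(≡27) mod 37; (27|37)=+1, (27|37)=+1; (−1)^{2·3·18}·(+1)^3·(+1)^2 = +1.
v=∞: 2451 > 0 and 33263 > 0  ⇒  (a,b)_∞ = +1.
v=41: a=41^2·(≡21), b=41^0·(≡26) mod 41; (21|41)=+1, (26|41)=-1; (−1)^{2·0·20}·(+1)^0·(-1)^2 = +1.
v=31: a=31^2·(≡16), b=31^1·(≡25) mod 31; (16|31)=+1, (25|31)=+1; (−1)^{2·1·15}·(+1)^1·(+1)^2 = +1.
v=5: a=5^4·(≡4), b=5^6·(≡2) mod 5; (4|5)=+1, (2|5)=-1; (−1)^{4·6·2}·(+1)^6·(-1)^4 = +1.
v=19: a=19^-1·(≡8), b=19^0·(≡2) mod 19; (8|19)=-1, (2|19)=-1; (−1)^{-1·0·9}·(-1)^0·(-1)^-1 = -1.
v=29: a=29^4·(≡14), b=29^5·(≡22) mod 29; (14|29)=-1, (22|29)=+1; (−1)^{4·5·14}·(-1)^5·(+1)^4 = -1.
v=43: a=43^1·(≡14), b=43^2·(≡40) mod 43; (14|43)=+1, (40|43)=+1; (−1)^{1·2·21}·(+1)^2·(+1)^1 = +1.
|Ram(2451, 33263)| = 4, even; anisotropic at {2, 3, 19, 29}.

[2, 3, 19, 29]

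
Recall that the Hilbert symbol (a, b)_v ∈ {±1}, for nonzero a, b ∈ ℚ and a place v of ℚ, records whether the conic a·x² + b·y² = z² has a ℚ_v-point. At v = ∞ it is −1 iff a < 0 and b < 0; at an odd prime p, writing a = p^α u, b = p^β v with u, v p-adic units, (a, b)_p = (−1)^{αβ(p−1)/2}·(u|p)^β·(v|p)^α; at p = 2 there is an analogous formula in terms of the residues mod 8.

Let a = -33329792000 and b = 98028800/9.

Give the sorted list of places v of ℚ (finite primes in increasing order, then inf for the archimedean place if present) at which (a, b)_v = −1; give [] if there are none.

Mod squares: a ≡ -4505, b ≡ 53. Check v ∈ {∞, 2, 3, 5, 17, 53}.
v=∞: -4505 < 0 and 53 > 0  ⇒  (a,b)_∞ = +1.
v=17: a=17^3·(≡3), b=17^2·(≡15) mod 17; (3|17)=-1, (15|17)=+1; (−1)^{3·2·8}·(-1)^2·(+1)^3 = +1.
v=2: v_2(a)=10, v_2(b)=8; units ≡ 7, 5 (mod 8); ε·ε+αω+βω = 1·0+10·1+8·0 ≡ 0  ⇒  (a,b)_2 = +1.
v=3: a=3^0·(≡1), b=3^-2·(≡2) mod 3; (1|3)=+1, (2|3)=-1; (−1)^{0·-2·1}·(+1)^-2·(-1)^0 = +1.
v=5: a=5^3·(≡4), b=5^2·(≡3) mod 5; (4|5)=+1, (3|5)=-1; (−1)^{3·2·2}·(+1)^2·(-1)^3 = -1.
v=53: a=53^1·(≡27), b=53^1·(≡36) mod 53; (27|53)=-1, (36|53)=+1; (−1)^{1·1·26}·(-1)^1·(+1)^1 = -1.
|Ram(-4505, 53)| = 2, even; anisotropic at {5, 53}.

[5, 53]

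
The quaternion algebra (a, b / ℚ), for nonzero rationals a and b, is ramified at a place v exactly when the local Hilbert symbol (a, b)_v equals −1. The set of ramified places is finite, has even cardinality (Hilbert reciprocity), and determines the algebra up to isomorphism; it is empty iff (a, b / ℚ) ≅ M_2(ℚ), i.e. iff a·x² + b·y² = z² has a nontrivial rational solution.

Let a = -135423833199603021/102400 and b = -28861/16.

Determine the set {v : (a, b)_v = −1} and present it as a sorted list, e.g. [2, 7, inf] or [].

[2, 19, 47, inf]

Mod squares: a ≡ -636709, b ≡ -589. Check v ∈ {∞, 2, 3, 5, 7, 19, 23, 29, 31, 47}.
v=5: a=5^-2·(≡4), b=5^0·(≡4) mod 5; (4|5)=+1, (4|5)=+1; (−1)^{-2·0·2}·(+1)^0·(+1)^-2 = +1.
v=29: a=29^2·(≡17), b=29^0·(≡25) mod 29; (17|29)=-1, (25|29)=+1; (−1)^{2·0·14}·(-1)^0·(+1)^2 = +1.
v=3: a=3^6·(≡2), b=3^0·(≡2) mod 3; (2|3)=-1, (2|3)=-1; (−1)^{6·0·1}·(-1)^0·(-1)^6 = +1.
v=19: a=19^3·(≡7), b=19^1·(≡6) mod 19; (7|19)=+1, (6|19)=+1; (−1)^{3·1·9}·(+1)^1·(+1)^3 = -1.
v=23: a=23^1·(≡4), b=23^0·(≡6) mod 23; (4|23)=+1, (6|23)=+1; (−1)^{1·0·11}·(+1)^0·(+1)^1 = +1.
v=∞: -636709 < 0 and -589 < 0  ⇒  (a,b)_∞ = -1.
v=47: a=47^1·(≡21), b=47^0·(≡38) mod 47; (21|47)=+1, (38|47)=-1; (−1)^{1·0·23}·(+1)^0·(-1)^1 = -1.
v=31: a=31^3·(≡18), b=31^1·(≡29) mod 31; (18|31)=+1, (29|31)=-1; (−1)^{3·1·15}·(+1)^1·(-1)^3 = +1.
v=7: a=7^0·(≡1), b=7^2·(≡3) mod 7; (1|7)=+1, (3|7)=-1; (−1)^{0·2·3}·(+1)^2·(-1)^0 = +1.
v=2: v_2(a)=-12, v_2(b)=-4; units ≡ 3, 3 (mod 8); ε·ε+αω+βω = 1·1+-12·1+-4·1 ≡ 1  ⇒  (a,b)_2 = -1.
(-636709, -589 / ℚ) ramifies at {2, 19, 47, ∞}: a division algebra.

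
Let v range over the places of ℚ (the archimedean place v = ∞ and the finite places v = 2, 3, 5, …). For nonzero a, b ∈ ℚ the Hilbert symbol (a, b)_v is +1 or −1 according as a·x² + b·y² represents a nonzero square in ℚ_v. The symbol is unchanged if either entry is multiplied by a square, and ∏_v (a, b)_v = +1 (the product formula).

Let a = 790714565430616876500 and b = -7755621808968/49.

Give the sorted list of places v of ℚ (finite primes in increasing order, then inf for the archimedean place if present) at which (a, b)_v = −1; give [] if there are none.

Mod squares: a ≡ 36685, b ≡ -4002. Check v ∈ {∞, 2, 3, 5, 7, 11, 23, 29}.
v=23: a=23^5·(≡2), b=23^3·(≡22) mod 23; (2|23)=+1, (22|23)=-1; (−1)^{5·3·11}·(+1)^3·(-1)^5 = +1.
v=5: a=5^3·(≡2), b=5^0·(≡3) mod 5; (2|5)=-1, (3|5)=-1; (−1)^{3·0·2}·(-1)^0·(-1)^3 = -1.
v=3: a=3^2·(≡1), b=3^3·(≡1) mod 3; (1|3)=+1, (1|3)=+1; (−1)^{2·3·1}·(+1)^3·(+1)^2 = +1.
v=29: a=29^5·(≡2), b=29^3·(≡6) mod 29; (2|29)=-1, (6|29)=+1; (−1)^{5·3·14}·(-1)^3·(+1)^5 = -1.
v=7: a=7^0·(≡3), b=7^-2·(≡2) mod 7; (3|7)=-1, (2|7)=+1; (−1)^{0·-2·3}·(-1)^-2·(+1)^0 = +1.
v=2: v_2(a)=2, v_2(b)=3; units ≡ 5, 7 (mod 8); ε·ε+αω+βω = 0·1+2·0+3·1 ≡ 1  ⇒  (a,b)_2 = -1.
v=∞: 36685 > 0 and -4002 < 0  ⇒  (a,b)_∞ = +1.
v=11: a=11^3·(≡10), b=11^2·(≡6) mod 11; (10|11)=-1, (6|11)=-1; (−1)^{3·2·5}·(-1)^2·(-1)^3 = -1.
(36685, -4002 / ℚ) ramifies at {2, 5, 11, 29}: a division algebra.

[2, 5, 11, 29]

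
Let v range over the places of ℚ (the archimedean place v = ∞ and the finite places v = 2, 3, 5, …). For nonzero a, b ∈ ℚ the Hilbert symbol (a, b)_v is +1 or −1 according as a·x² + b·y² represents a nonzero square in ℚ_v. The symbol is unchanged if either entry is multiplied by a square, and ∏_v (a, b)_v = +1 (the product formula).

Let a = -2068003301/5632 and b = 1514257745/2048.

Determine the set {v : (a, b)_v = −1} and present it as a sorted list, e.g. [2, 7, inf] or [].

Mod squares: a ≡ -4862, b ≡ 13090. Check v ∈ {∞, 2, 5, 7, 11, 13, 17, 19, 23, 37}.
v=19: a=19^2·(≡2), b=19^0·(≡14) mod 19; (2|19)=-1, (14|19)=-1; (−1)^{2·0·9}·(-1)^0·(-1)^2 = +1.
v=5: a=5^0·(≡2), b=5^1·(≡3) mod 5; (2|5)=-1, (3|5)=-1; (−1)^{0·1·2}·(-1)^1·(-1)^0 = -1.
v=13: a=13^1·(≡9), b=13^2·(≡9) mod 13; (9|13)=+1, (9|13)=+1; (−1)^{1·2·6}·(+1)^2·(+1)^1 = +1.
v=17: a=17^1·(≡11), b=17^1·(≡11) mod 17; (11|17)=-1, (11|17)=-1; (−1)^{1·1·8}·(-1)^1·(-1)^1 = +1.
v=11: a=11^-1·(≡9), b=11^1·(≡10) mod 11; (9|11)=+1, (10|11)=-1; (−1)^{-1·1·5}·(+1)^1·(-1)^-1 = +1.
v=23: a=23^2·(≡17), b=23^0·(≡6) mod 23; (17|23)=-1, (6|23)=+1; (−1)^{2·0·11}·(-1)^0·(+1)^2 = +1.
v=∞: -4862 < 0 and 13090 > 0  ⇒  (a,b)_∞ = +1.
v=37: a=37^0·(≡18), b=37^2·(≡22) mod 37; (18|37)=-1, (22|37)=-1; (−1)^{0·2·18}·(-1)^2·(-1)^0 = +1.
v=7: a=7^2·(≡5), b=7^1·(≡4) mod 7; (5|7)=-1, (4|7)=+1; (−1)^{2·1·3}·(-1)^1·(+1)^2 = -1.
v=2: v_2(a)=-9, v_2(b)=-11; units ≡ 1, 1 (mod 8); ε·ε+αω+βω = 0·0+-9·0+-11·0 ≡ 0  ⇒  (a,b)_2 = +1.
(-4862, 13090 / ℚ) ramifies at {5, 7}: a division algebra.

[5, 7]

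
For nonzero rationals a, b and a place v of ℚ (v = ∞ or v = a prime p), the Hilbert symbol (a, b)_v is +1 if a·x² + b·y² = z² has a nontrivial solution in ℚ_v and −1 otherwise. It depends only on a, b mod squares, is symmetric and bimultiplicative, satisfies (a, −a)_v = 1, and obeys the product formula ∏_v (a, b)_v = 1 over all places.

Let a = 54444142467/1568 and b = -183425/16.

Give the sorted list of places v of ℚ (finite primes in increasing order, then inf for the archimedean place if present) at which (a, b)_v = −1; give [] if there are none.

[2, 11, 13, 29]

Mod squares: a ≡ 19734, b ≡ -7337. Check v ∈ {∞, 2, 3, 5, 7, 11, 13, 23, 29}.
v=23: a=23^1·(≡5), b=23^1·(≡9) mod 23; (5|23)=-1, (9|23)=+1; (−1)^{1·1·11}·(-1)^1·(+1)^1 = +1.
v=11: a=11^1·(≡3), b=11^1·(≡9) mod 11; (3|11)=+1, (9|11)=+1; (−1)^{1·1·5}·(+1)^1·(+1)^1 = -1.
v=29: a=29^2·(≡10), b=29^1·(≡27) mod 29; (10|29)=-1, (27|29)=-1; (−1)^{2·1·14}·(-1)^1·(-1)^2 = -1.
v=13: a=13^1·(≡10), b=13^0·(≡6) mod 13; (10|13)=+1, (6|13)=-1; (−1)^{1·0·6}·(+1)^0·(-1)^1 = -1.
v=2: v_2(a)=-5, v_2(b)=-4; units ≡ 3, 7 (mod 8); ε·ε+αω+βω = 1·1+-5·0+-4·1 ≡ 1  ⇒  (a,b)_2 = -1.
v=5: a=5^0·(≡4), b=5^2·(≡3) mod 5; (4|5)=+1, (3|5)=-1; (−1)^{0·2·2}·(+1)^2·(-1)^0 = +1.
v=7: a=7^-2·(≡2), b=7^0·(≡5) mod 7; (2|7)=+1, (5|7)=-1; (−1)^{-2·0·3}·(+1)^0·(-1)^-2 = +1.
v=3: a=3^9·(≡2), b=3^0·(≡1) mod 3; (2|3)=-1, (1|3)=+1; (−1)^{9·0·1}·(-1)^0·(+1)^9 = +1.
v=∞: 19734 > 0 and -7337 < 0  ⇒  (a,b)_∞ = +1.
(19734, -7337 / ℚ) ramifies at {2, 11, 13, 29}: a division algebra.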